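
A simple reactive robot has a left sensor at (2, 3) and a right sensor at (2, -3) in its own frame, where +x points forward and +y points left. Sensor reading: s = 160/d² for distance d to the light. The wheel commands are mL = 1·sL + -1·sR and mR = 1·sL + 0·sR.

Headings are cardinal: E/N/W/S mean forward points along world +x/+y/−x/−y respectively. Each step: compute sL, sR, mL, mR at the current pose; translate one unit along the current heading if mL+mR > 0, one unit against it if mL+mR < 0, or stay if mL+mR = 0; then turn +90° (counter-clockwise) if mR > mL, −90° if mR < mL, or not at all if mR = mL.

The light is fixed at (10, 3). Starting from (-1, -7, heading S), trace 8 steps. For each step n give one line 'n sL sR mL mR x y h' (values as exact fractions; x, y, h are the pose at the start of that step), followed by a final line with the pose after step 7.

n=0: pose=(-1,-7,S); sL=10/13, sR=8/17; mL=66/221, mR=10/13; mL+mR=236/221 → advance +1; mR−mL=8/17 → turn +1·90°
n=1: pose=(-1,-8,E); sL=32/29, sR=160/277; mL=4224/8033, mR=32/29; mL+mR=13088/8033 → advance +1; mR−mL=160/277 → turn +1·90°
n=2: pose=(0,-8,N); sL=16/25, sR=16/13; mL=-192/325, mR=16/25; mL+mR=16/325 → advance +1; mR−mL=16/13 → turn +1·90°
n=3: pose=(0,-7,W); sL=160/313, sR=160/193; mL=-19200/60409, mR=160/313; mL+mR=11680/60409 → advance +1; mR−mL=160/193 → turn +1·90°
n=4: pose=(-1,-7,S); sL=10/13, sR=8/17; mL=66/221, mR=10/13; mL+mR=236/221 → advance +1; mR−mL=8/17 → turn +1·90°
n=5: pose=(-1,-8,E); sL=32/29, sR=160/277; mL=4224/8033, mR=32/29; mL+mR=13088/8033 → advance +1; mR−mL=160/277 → turn +1·90°
n=6: pose=(0,-8,N); sL=16/25, sR=16/13; mL=-192/325, mR=16/25; mL+mR=16/325 → advance +1; mR−mL=16/13 → turn +1·90°
n=7: pose=(0,-7,W); sL=160/313, sR=160/193; mL=-19200/60409, mR=160/313; mL+mR=11680/60409 → advance +1; mR−mL=160/193 → turn +1·90°

0 10/13 8/17 66/221 10/13 -1 -7 S
1 32/29 160/277 4224/8033 32/29 -1 -8 E
2 16/25 16/13 -192/325 16/25 0 -8 N
3 160/313 160/193 -19200/60409 160/313 0 -7 W
4 10/13 8/17 66/221 10/13 -1 -7 S
5 32/29 160/277 4224/8033 32/29 -1 -8 E
6 16/25 16/13 -192/325 16/25 0 -8 N
7 160/313 160/193 -19200/60409 160/313 0 -7 W
final -1 -7 S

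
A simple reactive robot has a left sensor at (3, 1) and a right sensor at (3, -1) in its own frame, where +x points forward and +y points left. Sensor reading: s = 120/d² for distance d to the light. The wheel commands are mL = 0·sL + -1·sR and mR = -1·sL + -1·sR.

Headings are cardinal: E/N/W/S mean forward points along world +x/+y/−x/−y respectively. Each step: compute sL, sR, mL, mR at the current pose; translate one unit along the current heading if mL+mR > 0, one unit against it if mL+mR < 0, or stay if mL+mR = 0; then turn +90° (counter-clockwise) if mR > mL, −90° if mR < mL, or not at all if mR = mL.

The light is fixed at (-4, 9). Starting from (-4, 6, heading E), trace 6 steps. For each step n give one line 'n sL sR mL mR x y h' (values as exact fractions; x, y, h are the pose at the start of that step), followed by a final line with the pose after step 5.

n=0: pose=(-4,6,E); sL=120/13, sR=24/5; mL=-24/5, mR=-912/65; mL+mR=-1224/65 → advance -1; mR−mL=-120/13 → turn -1·90°
n=1: pose=(-5,6,S); sL=10/3, sR=3; mL=-3, mR=-19/3; mL+mR=-28/3 → advance -1; mR−mL=-10/3 → turn -1·90°
n=2: pose=(-5,7,W); sL=24/5, sR=120/17; mL=-120/17, mR=-1008/85; mL+mR=-1608/85 → advance -1; mR−mL=-24/5 → turn -1·90°
n=3: pose=(-4,7,N); sL=60, sR=60; mL=-60, mR=-120; mL+mR=-180 → advance -1; mR−mL=-60 → turn -1·90°
n=4: pose=(-4,6,E); sL=120/13, sR=24/5; mL=-24/5, mR=-912/65; mL+mR=-1224/65 → advance -1; mR−mL=-120/13 → turn -1·90°
n=5: pose=(-5,6,S); sL=10/3, sR=3; mL=-3, mR=-19/3; mL+mR=-28/3 → advance -1; mR−mL=-10/3 → turn -1·90°

0 120/13 24/5 -24/5 -912/65 -4 6 E
1 10/3 3 -3 -19/3 -5 6 S
2 24/5 120/17 -120/17 -1008/85 -5 7 W
3 60 60 -60 -120 -4 7 N
4 120/13 24/5 -24/5 -912/65 -4 6 E
5 10/3 3 -3 -19/3 -5 6 S
final -5 7 W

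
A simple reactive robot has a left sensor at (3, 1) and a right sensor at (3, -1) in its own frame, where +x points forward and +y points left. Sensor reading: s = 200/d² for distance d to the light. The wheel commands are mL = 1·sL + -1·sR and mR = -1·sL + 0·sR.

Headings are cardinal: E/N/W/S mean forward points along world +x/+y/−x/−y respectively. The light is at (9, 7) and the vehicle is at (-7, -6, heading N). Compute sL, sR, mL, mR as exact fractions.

200/389 8/13 -512/5057 -200/389

left sensor world pos  = (-8, -3); dL² = 389
right sensor world pos = (-6, -3); dR² = 325
sL = 200/389 = 200/389
sR = 200/325 = 8/13
mL = 1·sL + -1·sR = -512/5057
mR = -1·sL + 0·sR = -200/389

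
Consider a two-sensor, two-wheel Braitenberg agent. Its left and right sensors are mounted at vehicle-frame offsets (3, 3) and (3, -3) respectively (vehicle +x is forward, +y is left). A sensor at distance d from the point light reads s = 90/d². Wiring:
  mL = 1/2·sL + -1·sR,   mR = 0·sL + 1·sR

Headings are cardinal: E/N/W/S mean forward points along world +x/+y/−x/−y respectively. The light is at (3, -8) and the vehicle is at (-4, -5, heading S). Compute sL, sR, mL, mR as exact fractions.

left sensor world pos  = (-1, -8); dL² = 16
right sensor world pos = (-7, -8); dR² = 100
sL = 90/16 = 45/8
sR = 90/100 = 9/10
mL = 1/2·sL + -1·sR = 153/80
mR = 0·sL + 1·sR = 9/10

45/8 9/10 153/80 9/10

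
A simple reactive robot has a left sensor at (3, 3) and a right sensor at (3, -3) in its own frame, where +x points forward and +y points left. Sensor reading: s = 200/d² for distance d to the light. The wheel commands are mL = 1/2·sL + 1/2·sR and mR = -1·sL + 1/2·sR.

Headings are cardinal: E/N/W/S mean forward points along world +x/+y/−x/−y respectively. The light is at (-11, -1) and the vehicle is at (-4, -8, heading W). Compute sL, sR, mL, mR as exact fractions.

left sensor world pos  = (-7, -11); dL² = 116
right sensor world pos = (-7, -5); dR² = 32
sL = 200/116 = 50/29
sR = 200/32 = 25/4
mL = 1/2·sL + 1/2·sR = 925/232
mR = -1·sL + 1/2·sR = 325/232

50/29 25/4 925/232 325/232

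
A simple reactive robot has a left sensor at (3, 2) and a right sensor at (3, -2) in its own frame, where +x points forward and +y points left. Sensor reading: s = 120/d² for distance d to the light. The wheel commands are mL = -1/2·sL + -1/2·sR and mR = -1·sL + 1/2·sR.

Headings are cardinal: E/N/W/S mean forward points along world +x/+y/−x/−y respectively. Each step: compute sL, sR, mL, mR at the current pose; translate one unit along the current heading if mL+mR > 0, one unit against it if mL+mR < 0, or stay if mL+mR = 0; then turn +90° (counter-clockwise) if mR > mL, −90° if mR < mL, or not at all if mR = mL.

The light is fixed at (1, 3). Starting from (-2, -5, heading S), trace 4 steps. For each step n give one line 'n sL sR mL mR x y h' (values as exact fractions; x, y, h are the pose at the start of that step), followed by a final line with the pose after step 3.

0 60/61 60/73 -4020/4453 -2550/4453 -2 -5 S
1 24/5 40/27 -424/135 -548/135 -2 -4 E
2 15/13 15/17 -225/221 -315/442 -3 -4 S
3 120/17 24/13 -984/221 -1356/221 -3 -3 E
final -4 -3 S

n=0: pose=(-2,-5,S); sL=60/61, sR=60/73; mL=-4020/4453, mR=-2550/4453; mL+mR=-90/61 → advance -1; mR−mL=1470/4453 → turn +1·90°
n=1: pose=(-2,-4,E); sL=24/5, sR=40/27; mL=-424/135, mR=-548/135; mL+mR=-36/5 → advance -1; mR−mL=-124/135 → turn -1·90°
n=2: pose=(-3,-4,S); sL=15/13, sR=15/17; mL=-225/221, mR=-315/442; mL+mR=-45/26 → advance -1; mR−mL=135/442 → turn +1·90°
n=3: pose=(-3,-3,E); sL=120/17, sR=24/13; mL=-984/221, mR=-1356/221; mL+mR=-180/17 → advance -1; mR−mL=-372/221 → turn -1·90°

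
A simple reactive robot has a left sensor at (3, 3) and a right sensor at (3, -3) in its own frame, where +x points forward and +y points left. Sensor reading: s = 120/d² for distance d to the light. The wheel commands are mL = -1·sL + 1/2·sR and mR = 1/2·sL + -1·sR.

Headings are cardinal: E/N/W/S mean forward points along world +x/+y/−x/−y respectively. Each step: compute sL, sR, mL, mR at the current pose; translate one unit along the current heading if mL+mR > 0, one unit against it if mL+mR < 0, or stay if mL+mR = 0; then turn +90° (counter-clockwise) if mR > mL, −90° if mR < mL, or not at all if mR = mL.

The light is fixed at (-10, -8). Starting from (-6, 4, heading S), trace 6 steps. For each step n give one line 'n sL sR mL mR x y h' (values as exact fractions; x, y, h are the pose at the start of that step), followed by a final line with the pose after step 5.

n=0: pose=(-6,4,S); sL=12/13, sR=60/41; mL=-102/533, mR=-534/533; mL+mR=-636/533 → advance -1; mR−mL=-432/533 → turn -1·90°
n=1: pose=(-6,5,W); sL=120/101, sR=120/257; mL=-24780/25957, mR=3300/25957; mL+mR=-21480/25957 → advance -1; mR−mL=28080/25957 → turn +1·90°
n=2: pose=(-5,5,S); sL=30/41, sR=15/13; mL=-165/1066, mR=-420/533; mL+mR=-1005/1066 → advance -1; mR−mL=-675/1066 → turn -1·90°
n=3: pose=(-5,6,W); sL=24/25, sR=120/293; mL=-5532/7325, mR=516/7325; mL+mR=-5016/7325 → advance -1; mR−mL=6048/7325 → turn +1·90°
n=4: pose=(-4,6,S); sL=60/101, sR=12/13; mL=-174/1313, mR=-822/1313; mL+mR=-996/1313 → advance -1; mR−mL=-648/1313 → turn -1·90°
n=5: pose=(-4,7,W); sL=40/51, sR=40/111; mL=-380/629, mR=20/629; mL+mR=-360/629 → advance -1; mR−mL=400/629 → turn +1·90°

0 12/13 60/41 -102/533 -534/533 -6 4 S
1 120/101 120/257 -24780/25957 3300/25957 -6 5 W
2 30/41 15/13 -165/1066 -420/533 -5 5 S
3 24/25 120/293 -5532/7325 516/7325 -5 6 W
4 60/101 12/13 -174/1313 -822/1313 -4 6 S
5 40/51 40/111 -380/629 20/629 -4 7 W
final -3 7 S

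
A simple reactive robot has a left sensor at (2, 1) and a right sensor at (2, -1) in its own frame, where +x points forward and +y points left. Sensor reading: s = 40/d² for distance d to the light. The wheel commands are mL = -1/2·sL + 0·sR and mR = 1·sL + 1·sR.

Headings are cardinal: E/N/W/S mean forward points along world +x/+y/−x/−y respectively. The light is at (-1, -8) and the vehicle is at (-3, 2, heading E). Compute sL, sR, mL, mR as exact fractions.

left sensor world pos  = (-1, 3); dL² = 121
right sensor world pos = (-1, 1); dR² = 81
sL = 40/121 = 40/121
sR = 40/81 = 40/81
mL = -1/2·sL + 0·sR = -20/121
mR = 1·sL + 1·sR = 8080/9801

40/121 40/81 -20/121 8080/9801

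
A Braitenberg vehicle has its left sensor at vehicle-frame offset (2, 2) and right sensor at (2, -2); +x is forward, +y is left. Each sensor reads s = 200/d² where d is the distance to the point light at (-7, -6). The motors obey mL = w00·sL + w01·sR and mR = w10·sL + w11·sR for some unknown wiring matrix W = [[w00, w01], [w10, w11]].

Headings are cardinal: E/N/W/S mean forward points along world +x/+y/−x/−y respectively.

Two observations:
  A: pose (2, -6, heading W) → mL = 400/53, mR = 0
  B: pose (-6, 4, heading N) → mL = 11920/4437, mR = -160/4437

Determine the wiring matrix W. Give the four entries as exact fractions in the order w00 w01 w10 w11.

obs A: pose=(2,-6,W) → sL=200/53, sR=200/53, mL=400/53, mR=0
obs B: pose=(-6,4,N) → sL=40/29, sR=200/153, mL=11920/4437, mR=-160/4437
sensor matrix S = [[200/53, 200/53], [40/29, 200/153]]; det S = -64000/235161
solve [mL_A; mL_B] = S·[w00; w01] and [mR_A; mR_B] = S·[w10; w11]:
  w00 = 1, w01 = 1, w10 = -1/2, w11 = 1/2

1 1 -1/2 1/2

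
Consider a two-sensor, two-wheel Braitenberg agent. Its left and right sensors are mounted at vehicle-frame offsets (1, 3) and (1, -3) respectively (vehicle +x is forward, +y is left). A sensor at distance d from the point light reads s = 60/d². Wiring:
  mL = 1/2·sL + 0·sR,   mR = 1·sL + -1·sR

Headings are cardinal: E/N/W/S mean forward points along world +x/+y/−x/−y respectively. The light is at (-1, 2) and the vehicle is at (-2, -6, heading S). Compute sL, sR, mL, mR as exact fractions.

12/17 60/97 6/17 144/1649

left sensor world pos  = (1, -7); dL² = 85
right sensor world pos = (-5, -7); dR² = 97
sL = 60/85 = 12/17
sR = 60/97 = 60/97
mL = 1/2·sL + 0·sR = 6/17
mR = 1·sL + -1·sR = 144/1649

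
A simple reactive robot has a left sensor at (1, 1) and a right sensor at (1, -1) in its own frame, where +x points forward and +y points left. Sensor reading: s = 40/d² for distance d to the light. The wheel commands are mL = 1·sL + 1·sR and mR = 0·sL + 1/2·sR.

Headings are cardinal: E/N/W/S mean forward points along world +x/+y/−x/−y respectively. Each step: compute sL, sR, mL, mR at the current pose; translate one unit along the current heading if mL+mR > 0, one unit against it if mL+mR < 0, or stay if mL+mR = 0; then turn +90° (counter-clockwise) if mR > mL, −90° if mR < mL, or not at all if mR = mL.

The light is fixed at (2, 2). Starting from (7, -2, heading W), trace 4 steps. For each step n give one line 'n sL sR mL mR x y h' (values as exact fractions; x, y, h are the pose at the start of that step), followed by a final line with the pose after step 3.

0 40/41 8/5 528/205 4/5 7 -2 W
1 20/9 20/17 520/153 10/17 6 -2 N
2 40/29 40/41 2800/1189 20/41 6 -1 E
3 10/13 5/4 105/52 5/8 7 -1 S
final 7 -2 W

n=0: pose=(7,-2,W); sL=40/41, sR=8/5; mL=528/205, mR=4/5; mL+mR=692/205 → advance +1; mR−mL=-364/205 → turn -1·90°
n=1: pose=(6,-2,N); sL=20/9, sR=20/17; mL=520/153, mR=10/17; mL+mR=610/153 → advance +1; mR−mL=-430/153 → turn -1·90°
n=2: pose=(6,-1,E); sL=40/29, sR=40/41; mL=2800/1189, mR=20/41; mL+mR=3380/1189 → advance +1; mR−mL=-2220/1189 → turn -1·90°
n=3: pose=(7,-1,S); sL=10/13, sR=5/4; mL=105/52, mR=5/8; mL+mR=275/104 → advance +1; mR−mL=-145/104 → turn -1·90°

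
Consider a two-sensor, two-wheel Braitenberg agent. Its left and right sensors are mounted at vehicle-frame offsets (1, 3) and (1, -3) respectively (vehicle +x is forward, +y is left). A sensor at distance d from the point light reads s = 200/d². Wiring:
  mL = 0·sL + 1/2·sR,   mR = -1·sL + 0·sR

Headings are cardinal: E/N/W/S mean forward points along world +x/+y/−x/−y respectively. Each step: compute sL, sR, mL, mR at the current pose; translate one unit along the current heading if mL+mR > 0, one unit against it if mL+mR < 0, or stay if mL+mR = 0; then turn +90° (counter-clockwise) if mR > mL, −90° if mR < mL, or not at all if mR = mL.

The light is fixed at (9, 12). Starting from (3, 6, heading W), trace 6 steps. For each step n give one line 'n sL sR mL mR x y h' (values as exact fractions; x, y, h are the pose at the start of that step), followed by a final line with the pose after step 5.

n=0: pose=(3,6,W); sL=20/13, sR=100/29; mL=50/29, mR=-20/13; mL+mR=70/377 → advance +1; mR−mL=-1230/377 → turn -1·90°
n=1: pose=(2,6,N); sL=8/5, sR=200/41; mL=100/41, mR=-8/5; mL+mR=172/205 → advance +1; mR−mL=-828/205 → turn -1·90°
n=2: pose=(2,7,E); sL=5, sR=2; mL=1, mR=-5; mL+mR=-4 → advance -1; mR−mL=-6 → turn -1·90°
n=3: pose=(1,7,S); sL=200/61, sR=200/157; mL=100/157, mR=-200/61; mL+mR=-25300/9577 → advance -1; mR−mL=-37500/9577 → turn -1·90°
n=4: pose=(1,8,W); sL=20/13, sR=100/41; mL=50/41, mR=-20/13; mL+mR=-170/533 → advance -1; mR−mL=-1470/533 → turn -1·90°
n=5: pose=(2,8,N); sL=200/109, sR=8; mL=4, mR=-200/109; mL+mR=236/109 → advance +1; mR−mL=-636/109 → turn -1·90°

0 20/13 100/29 50/29 -20/13 3 6 W
1 8/5 200/41 100/41 -8/5 2 6 N
2 5 2 1 -5 2 7 E
3 200/61 200/157 100/157 -200/61 1 7 S
4 20/13 100/41 50/41 -20/13 1 8 W
5 200/109 8 4 -200/109 2 8 N
final 2 9 E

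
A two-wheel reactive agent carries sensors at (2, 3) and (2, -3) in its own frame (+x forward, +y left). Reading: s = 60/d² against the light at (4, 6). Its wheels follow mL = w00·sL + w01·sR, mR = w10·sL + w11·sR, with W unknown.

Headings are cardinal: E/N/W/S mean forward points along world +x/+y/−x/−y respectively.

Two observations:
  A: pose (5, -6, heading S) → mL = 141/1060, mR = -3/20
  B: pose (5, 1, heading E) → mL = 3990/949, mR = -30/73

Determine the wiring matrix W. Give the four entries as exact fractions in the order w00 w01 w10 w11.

1 -1/2 0 -1/2

obs A: pose=(5,-6,S) → sL=15/53, sR=3/10, mL=141/1060, mR=-3/20
obs B: pose=(5,1,E) → sL=60/13, sR=60/73, mL=3990/949, mR=-30/73
sensor matrix S = [[15/53, 3/10], [60/13, 60/73]]; det S = -57942/50297
solve [mL_A; mL_B] = S·[w00; w01] and [mR_A; mR_B] = S·[w10; w11]:
  w00 = 1, w01 = -1/2, w10 = 0, w11 = -1/2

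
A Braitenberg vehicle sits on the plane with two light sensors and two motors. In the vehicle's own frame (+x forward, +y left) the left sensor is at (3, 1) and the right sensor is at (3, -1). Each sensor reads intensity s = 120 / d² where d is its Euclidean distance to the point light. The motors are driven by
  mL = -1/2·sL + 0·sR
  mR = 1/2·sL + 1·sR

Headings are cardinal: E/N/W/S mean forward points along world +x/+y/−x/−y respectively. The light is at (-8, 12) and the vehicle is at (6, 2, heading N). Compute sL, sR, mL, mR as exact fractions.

left sensor world pos  = (5, 5); dL² = 218
right sensor world pos = (7, 5); dR² = 274
sL = 120/218 = 60/109
sR = 120/274 = 60/137
mL = -1/2·sL + 0·sR = -30/109
mR = 1/2·sL + 1·sR = 10650/14933

60/109 60/137 -30/109 10650/14933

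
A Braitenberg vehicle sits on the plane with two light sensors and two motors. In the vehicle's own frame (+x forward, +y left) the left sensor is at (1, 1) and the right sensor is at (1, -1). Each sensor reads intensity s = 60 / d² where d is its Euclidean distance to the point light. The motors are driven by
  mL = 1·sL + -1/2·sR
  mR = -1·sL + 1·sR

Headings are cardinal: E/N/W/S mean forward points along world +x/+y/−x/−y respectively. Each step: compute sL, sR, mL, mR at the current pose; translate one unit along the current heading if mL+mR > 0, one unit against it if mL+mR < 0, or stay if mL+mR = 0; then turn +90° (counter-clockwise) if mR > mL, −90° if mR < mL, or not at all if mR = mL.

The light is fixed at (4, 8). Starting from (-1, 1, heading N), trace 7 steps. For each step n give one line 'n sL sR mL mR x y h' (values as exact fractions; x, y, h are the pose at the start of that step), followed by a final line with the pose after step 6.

n=0: pose=(-1,1,N); sL=5/6, sR=15/13; mL=10/39, mR=25/78; mL+mR=15/26 → advance +1; mR−mL=5/78 → turn +1·90°
n=1: pose=(-1,2,W); sL=12/17, sR=60/61; mL=222/1037, mR=288/1037; mL+mR=30/61 → advance +1; mR−mL=66/1037 → turn +1·90°
n=2: pose=(-2,2,S); sL=30/37, sR=30/49; mL=915/1813, mR=-360/1813; mL+mR=15/49 → advance +1; mR−mL=-1275/1813 → turn -1·90°
n=3: pose=(-2,1,W); sL=60/113, sR=12/17; mL=342/1921, mR=336/1921; mL+mR=6/17 → advance +1; mR−mL=-6/1921 → turn -1·90°
n=4: pose=(-3,1,N); sL=3/5, sR=5/6; mL=11/60, mR=7/30; mL+mR=5/12 → advance +1; mR−mL=1/20 → turn +1·90°
n=5: pose=(-3,2,W); sL=60/113, sR=60/89; mL=1950/10057, mR=1440/10057; mL+mR=30/89 → advance +1; mR−mL=-510/10057 → turn -1·90°
n=6: pose=(-4,2,N); sL=30/53, sR=30/37; mL=315/1961, mR=480/1961; mL+mR=15/37 → advance +1; mR−mL=165/1961 → turn +1·90°

0 5/6 15/13 10/39 25/78 -1 1 N
1 12/17 60/61 222/1037 288/1037 -1 2 W
2 30/37 30/49 915/1813 -360/1813 -2 2 S
3 60/113 12/17 342/1921 336/1921 -2 1 W
4 3/5 5/6 11/60 7/30 -3 1 N
5 60/113 60/89 1950/10057 1440/10057 -3 2 W
6 30/53 30/37 315/1961 480/1961 -4 2 N
final -4 3 W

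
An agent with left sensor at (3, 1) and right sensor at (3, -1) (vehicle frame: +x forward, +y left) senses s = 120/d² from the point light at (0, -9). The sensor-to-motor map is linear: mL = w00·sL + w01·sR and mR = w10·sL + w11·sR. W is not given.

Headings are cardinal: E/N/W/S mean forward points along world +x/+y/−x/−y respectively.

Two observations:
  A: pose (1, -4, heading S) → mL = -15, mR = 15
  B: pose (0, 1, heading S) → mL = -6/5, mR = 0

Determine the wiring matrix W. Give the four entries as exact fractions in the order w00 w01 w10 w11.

obs A: pose=(1,-4,S) → sL=15, sR=30, mL=-15, mR=15
obs B: pose=(0,1,S) → sL=12/5, sR=12/5, mL=-6/5, mR=0
sensor matrix S = [[15, 30], [12/5, 12/5]]; det S = -36
solve [mL_A; mL_B] = S·[w00; w01] and [mR_A; mR_B] = S·[w10; w11]:
  w00 = 0, w01 = -1/2, w10 = -1, w11 = 1

0 -1/2 -1 1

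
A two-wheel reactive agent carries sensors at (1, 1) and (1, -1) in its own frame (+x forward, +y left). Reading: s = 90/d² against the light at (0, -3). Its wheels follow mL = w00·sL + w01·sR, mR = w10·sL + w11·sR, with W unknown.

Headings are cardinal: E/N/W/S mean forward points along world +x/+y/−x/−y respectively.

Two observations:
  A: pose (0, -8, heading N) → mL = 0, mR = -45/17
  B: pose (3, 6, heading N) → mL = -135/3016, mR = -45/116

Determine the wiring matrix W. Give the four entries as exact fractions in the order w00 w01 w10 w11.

obs A: pose=(0,-8,N) → sL=90/17, sR=90/17, mL=0, mR=-45/17
obs B: pose=(3,6,N) → sL=45/52, sR=45/58, mL=-135/3016, mR=-45/116
sensor matrix S = [[90/17, 90/17], [45/52, 45/58]]; det S = -6075/12818
solve [mL_A; mL_B] = S·[w00; w01] and [mR_A; mR_B] = S·[w10; w11]:
  w00 = -1/2, w01 = 1/2, w10 = 0, w11 = -1/2

-1/2 1/2 0 -1/2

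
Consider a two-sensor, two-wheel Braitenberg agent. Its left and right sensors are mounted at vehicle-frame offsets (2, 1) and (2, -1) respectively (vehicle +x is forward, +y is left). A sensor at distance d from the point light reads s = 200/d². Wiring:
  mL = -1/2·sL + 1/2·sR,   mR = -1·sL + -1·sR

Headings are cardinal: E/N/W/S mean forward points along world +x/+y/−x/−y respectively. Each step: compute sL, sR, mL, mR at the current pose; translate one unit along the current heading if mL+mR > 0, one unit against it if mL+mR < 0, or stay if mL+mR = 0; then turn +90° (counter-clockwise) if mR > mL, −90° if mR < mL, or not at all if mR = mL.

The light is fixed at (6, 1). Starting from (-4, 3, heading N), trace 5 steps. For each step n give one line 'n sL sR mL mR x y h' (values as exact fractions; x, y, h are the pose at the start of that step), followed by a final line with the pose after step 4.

n=0: pose=(-4,3,N); sL=200/137, sR=200/97; mL=4000/13289, mR=-46800/13289; mL+mR=-42800/13289 → advance -1; mR−mL=-50800/13289 → turn -1·90°
n=1: pose=(-4,2,E); sL=50/17, sR=25/8; mL=25/272, mR=-825/136; mL+mR=-1625/272 → advance -1; mR−mL=-1675/272 → turn -1·90°
n=2: pose=(-5,2,S); sL=200/101, sR=40/29; mL=-880/2929, mR=-9840/2929; mL+mR=-10720/2929 → advance -1; mR−mL=-8960/2929 → turn -1·90°
n=3: pose=(-5,3,W); sL=20/17, sR=100/89; mL=-40/1513, mR=-3480/1513; mL+mR=-3520/1513 → advance -1; mR−mL=-3440/1513 → turn -1·90°
n=4: pose=(-4,3,N); sL=200/137, sR=200/97; mL=4000/13289, mR=-46800/13289; mL+mR=-42800/13289 → advance -1; mR−mL=-50800/13289 → turn -1·90°

0 200/137 200/97 4000/13289 -46800/13289 -4 3 N
1 50/17 25/8 25/272 -825/136 -4 2 E
2 200/101 40/29 -880/2929 -9840/2929 -5 2 S
3 20/17 100/89 -40/1513 -3480/1513 -5 3 W
4 200/137 200/97 4000/13289 -46800/13289 -4 3 N
final -4 2 E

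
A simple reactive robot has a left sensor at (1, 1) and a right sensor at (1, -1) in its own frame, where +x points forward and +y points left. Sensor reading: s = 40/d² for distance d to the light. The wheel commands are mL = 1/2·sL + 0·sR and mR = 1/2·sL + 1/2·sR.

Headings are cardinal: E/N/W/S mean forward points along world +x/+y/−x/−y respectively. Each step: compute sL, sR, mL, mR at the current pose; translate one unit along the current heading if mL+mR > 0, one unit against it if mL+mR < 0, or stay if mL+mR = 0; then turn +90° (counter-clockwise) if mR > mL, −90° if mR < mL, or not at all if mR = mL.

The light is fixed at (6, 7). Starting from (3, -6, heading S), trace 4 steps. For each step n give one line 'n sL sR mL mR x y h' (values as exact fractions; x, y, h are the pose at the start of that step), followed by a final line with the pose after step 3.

n=0: pose=(3,-6,S); sL=1/5, sR=10/53; mL=1/10, mR=103/530; mL+mR=78/265 → advance +1; mR−mL=5/53 → turn +1·90°
n=1: pose=(3,-7,E); sL=40/173, sR=40/229; mL=20/173, mR=8040/39617; mL+mR=12620/39617 → advance +1; mR−mL=20/229 → turn +1·90°
n=2: pose=(4,-7,N); sL=20/89, sR=4/17; mL=10/89, mR=348/1513; mL+mR=518/1513 → advance +1; mR−mL=2/17 → turn +1·90°
n=3: pose=(4,-6,W); sL=8/41, sR=40/153; mL=4/41, mR=1432/6273; mL+mR=2044/6273 → advance +1; mR−mL=20/153 → turn +1·90°

0 1/5 10/53 1/10 103/530 3 -6 S
1 40/173 40/229 20/173 8040/39617 3 -7 E
2 20/89 4/17 10/89 348/1513 4 -7 N
3 8/41 40/153 4/41 1432/6273 4 -6 W
final 3 -6 S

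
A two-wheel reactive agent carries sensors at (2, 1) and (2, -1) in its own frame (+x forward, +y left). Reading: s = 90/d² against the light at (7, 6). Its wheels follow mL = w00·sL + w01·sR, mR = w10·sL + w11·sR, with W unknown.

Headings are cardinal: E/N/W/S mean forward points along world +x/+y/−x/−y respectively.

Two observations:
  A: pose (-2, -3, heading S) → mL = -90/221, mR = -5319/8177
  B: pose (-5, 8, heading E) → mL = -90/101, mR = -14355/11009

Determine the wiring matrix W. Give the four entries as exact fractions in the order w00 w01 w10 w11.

obs A: pose=(-2,-3,S) → sL=18/37, sR=90/221, mL=-90/221, mR=-5319/8177
obs B: pose=(-5,8,E) → sL=90/109, sR=90/101, mL=-90/101, mR=-14355/11009
sensor matrix S = [[18/37, 90/221], [90/109, 90/101]]; det S = 8754480/90020593
solve [mL_A; mL_B] = S·[w00; w01] and [mR_A; mR_B] = S·[w10; w11]:
  w00 = 0, w01 = -1, w10 = -1/2, w11 = -1

0 -1 -1/2 -1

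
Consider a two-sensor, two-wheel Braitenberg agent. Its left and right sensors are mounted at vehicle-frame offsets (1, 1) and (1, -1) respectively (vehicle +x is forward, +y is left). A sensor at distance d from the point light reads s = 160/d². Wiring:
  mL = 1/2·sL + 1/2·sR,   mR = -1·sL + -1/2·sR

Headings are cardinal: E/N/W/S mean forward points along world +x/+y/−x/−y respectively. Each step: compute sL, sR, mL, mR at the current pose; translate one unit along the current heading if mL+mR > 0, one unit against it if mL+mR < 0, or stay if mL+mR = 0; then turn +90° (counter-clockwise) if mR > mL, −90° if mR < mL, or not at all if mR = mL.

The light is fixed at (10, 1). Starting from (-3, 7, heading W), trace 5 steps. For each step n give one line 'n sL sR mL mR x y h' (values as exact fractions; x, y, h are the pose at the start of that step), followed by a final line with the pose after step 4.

0 160/221 32/49 7456/10829 -11376/10829 -3 7 W
1 80/109 16/17 1552/1853 -2232/1853 -2 7 N
2 160/157 160/137 23520/21509 -34480/21509 -2 6 E
3 1 40/53 93/106 -73/53 -3 6 S
4 160/221 32/49 7456/10829 -11376/10829 -3 7 W
final -2 7 N

n=0: pose=(-3,7,W); sL=160/221, sR=32/49; mL=7456/10829, mR=-11376/10829; mL+mR=-80/221 → advance -1; mR−mL=-18832/10829 → turn -1·90°
n=1: pose=(-2,7,N); sL=80/109, sR=16/17; mL=1552/1853, mR=-2232/1853; mL+mR=-40/109 → advance -1; mR−mL=-3784/1853 → turn -1·90°
n=2: pose=(-2,6,E); sL=160/157, sR=160/137; mL=23520/21509, mR=-34480/21509; mL+mR=-80/157 → advance -1; mR−mL=-58000/21509 → turn -1·90°
n=3: pose=(-3,6,S); sL=1, sR=40/53; mL=93/106, mR=-73/53; mL+mR=-1/2 → advance -1; mR−mL=-239/106 → turn -1·90°
n=4: pose=(-3,7,W); sL=160/221, sR=32/49; mL=7456/10829, mR=-11376/10829; mL+mR=-80/221 → advance -1; mR−mL=-18832/10829 → turn -1·90°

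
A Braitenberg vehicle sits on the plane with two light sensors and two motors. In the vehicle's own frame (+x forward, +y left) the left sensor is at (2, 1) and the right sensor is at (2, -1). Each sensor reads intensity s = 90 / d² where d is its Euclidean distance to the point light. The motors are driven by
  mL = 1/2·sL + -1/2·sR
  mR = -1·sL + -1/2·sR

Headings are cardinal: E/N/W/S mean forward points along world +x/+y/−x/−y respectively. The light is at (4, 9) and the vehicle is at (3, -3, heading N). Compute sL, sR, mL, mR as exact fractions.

left sensor world pos  = (2, -1); dL² = 104
right sensor world pos = (4, -1); dR² = 100
sL = 90/104 = 45/52
sR = 90/100 = 9/10
mL = 1/2·sL + -1/2·sR = -9/520
mR = -1·sL + -1/2·sR = -171/130

45/52 9/10 -9/520 -171/130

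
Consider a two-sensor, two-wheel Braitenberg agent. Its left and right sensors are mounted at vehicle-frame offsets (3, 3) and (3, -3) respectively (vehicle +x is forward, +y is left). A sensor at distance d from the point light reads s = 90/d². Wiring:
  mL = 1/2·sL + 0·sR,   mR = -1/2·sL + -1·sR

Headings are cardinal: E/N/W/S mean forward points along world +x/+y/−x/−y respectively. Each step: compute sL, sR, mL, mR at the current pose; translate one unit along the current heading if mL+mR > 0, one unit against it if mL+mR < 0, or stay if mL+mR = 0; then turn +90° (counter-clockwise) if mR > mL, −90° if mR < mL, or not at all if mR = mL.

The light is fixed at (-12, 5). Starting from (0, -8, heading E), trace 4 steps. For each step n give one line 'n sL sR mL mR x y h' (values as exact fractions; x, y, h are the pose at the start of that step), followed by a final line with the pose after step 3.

0 18/65 90/481 9/65 -783/2405 0 -8 E
1 45/226 9/32 45/452 -1377/3616 -1 -8 S
2 90/289 18/29 45/289 -6507/8381 -1 -7 W
3 5/9 5/17 5/18 -175/306 0 -7 N
final 0 -8 E

n=0: pose=(0,-8,E); sL=18/65, sR=90/481; mL=9/65, mR=-783/2405; mL+mR=-90/481 → advance -1; mR−mL=-1116/2405 → turn -1·90°
n=1: pose=(-1,-8,S); sL=45/226, sR=9/32; mL=45/452, mR=-1377/3616; mL+mR=-9/32 → advance -1; mR−mL=-1737/3616 → turn -1·90°
n=2: pose=(-1,-7,W); sL=90/289, sR=18/29; mL=45/289, mR=-6507/8381; mL+mR=-18/29 → advance -1; mR−mL=-7812/8381 → turn -1·90°
n=3: pose=(0,-7,N); sL=5/9, sR=5/17; mL=5/18, mR=-175/306; mL+mR=-5/17 → advance -1; mR−mL=-130/153 → turn -1·90°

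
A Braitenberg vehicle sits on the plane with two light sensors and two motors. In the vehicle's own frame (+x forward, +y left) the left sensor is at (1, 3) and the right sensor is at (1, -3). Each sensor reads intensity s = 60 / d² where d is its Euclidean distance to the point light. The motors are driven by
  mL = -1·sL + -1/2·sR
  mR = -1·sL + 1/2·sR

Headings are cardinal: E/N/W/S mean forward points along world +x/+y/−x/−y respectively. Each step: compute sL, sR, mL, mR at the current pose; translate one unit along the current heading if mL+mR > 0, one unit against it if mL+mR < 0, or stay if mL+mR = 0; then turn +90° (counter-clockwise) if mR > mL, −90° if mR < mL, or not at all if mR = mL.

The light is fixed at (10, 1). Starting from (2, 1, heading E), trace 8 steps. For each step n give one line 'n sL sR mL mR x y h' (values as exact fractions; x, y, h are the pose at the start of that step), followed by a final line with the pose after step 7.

0 30/29 30/29 -45/29 -15/29 2 1 E
1 12/29 60/37 -1314/1073 426/1073 1 1 N
2 15/29 15/26 -1215/1508 -345/1508 1 0 W
3 60/29 12/25 -1674/725 -1326/725 2 0 S
4 30/29 30/29 -45/29 -15/29 2 1 E
5 12/29 60/37 -1314/1073 426/1073 1 1 N
6 15/29 15/26 -1215/1508 -345/1508 1 0 W
7 60/29 12/25 -1674/725 -1326/725 2 0 S
final 2 1 E

n=0: pose=(2,1,E); sL=30/29, sR=30/29; mL=-45/29, mR=-15/29; mL+mR=-60/29 → advance -1; mR−mL=30/29 → turn +1·90°
n=1: pose=(1,1,N); sL=12/29, sR=60/37; mL=-1314/1073, mR=426/1073; mL+mR=-24/29 → advance -1; mR−mL=60/37 → turn +1·90°
n=2: pose=(1,0,W); sL=15/29, sR=15/26; mL=-1215/1508, mR=-345/1508; mL+mR=-30/29 → advance -1; mR−mL=15/26 → turn +1·90°
n=3: pose=(2,0,S); sL=60/29, sR=12/25; mL=-1674/725, mR=-1326/725; mL+mR=-120/29 → advance -1; mR−mL=12/25 → turn +1·90°
n=4: pose=(2,1,E); sL=30/29, sR=30/29; mL=-45/29, mR=-15/29; mL+mR=-60/29 → advance -1; mR−mL=30/29 → turn +1·90°
n=5: pose=(1,1,N); sL=12/29, sR=60/37; mL=-1314/1073, mR=426/1073; mL+mR=-24/29 → advance -1; mR−mL=60/37 → turn +1·90°
n=6: pose=(1,0,W); sL=15/29, sR=15/26; mL=-1215/1508, mR=-345/1508; mL+mR=-30/29 → advance -1; mR−mL=15/26 → turn +1·90°
n=7: pose=(2,0,S); sL=60/29, sR=12/25; mL=-1674/725, mR=-1326/725; mL+mR=-120/29 → advance -1; mR−mL=12/25 → turn +1·90°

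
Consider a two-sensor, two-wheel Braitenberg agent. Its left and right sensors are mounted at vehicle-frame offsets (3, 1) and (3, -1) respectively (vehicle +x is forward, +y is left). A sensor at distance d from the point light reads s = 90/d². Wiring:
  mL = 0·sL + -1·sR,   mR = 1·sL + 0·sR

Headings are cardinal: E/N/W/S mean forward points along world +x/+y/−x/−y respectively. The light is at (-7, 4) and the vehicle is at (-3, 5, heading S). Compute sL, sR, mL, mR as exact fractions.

90/29 90/13 -90/13 90/29

left sensor world pos  = (-2, 2); dL² = 29
right sensor world pos = (-4, 2); dR² = 13
sL = 90/29 = 90/29
sR = 90/13 = 90/13
mL = 0·sL + -1·sR = -90/13
mR = 1·sL + 0·sR = 90/29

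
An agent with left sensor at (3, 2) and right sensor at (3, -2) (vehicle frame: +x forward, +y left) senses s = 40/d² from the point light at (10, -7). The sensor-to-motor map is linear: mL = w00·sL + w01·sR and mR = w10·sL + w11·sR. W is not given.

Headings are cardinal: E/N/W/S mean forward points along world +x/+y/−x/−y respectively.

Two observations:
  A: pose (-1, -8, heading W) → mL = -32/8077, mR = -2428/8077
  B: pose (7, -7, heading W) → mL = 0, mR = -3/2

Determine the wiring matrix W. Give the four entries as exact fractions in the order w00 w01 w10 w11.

obs A: pose=(-1,-8,W) → sL=8/41, sR=40/197, mL=-32/8077, mR=-2428/8077
obs B: pose=(7,-7,W) → sL=1, sR=1, mL=0, mR=-3/2
sensor matrix S = [[8/41, 40/197], [1, 1]]; det S = -64/8077
solve [mL_A; mL_B] = S·[w00; w01] and [mR_A; mR_B] = S·[w10; w11]:
  w00 = 1/2, w01 = -1/2, w10 = -1/2, w11 = -1

1/2 -1/2 -1/2 -1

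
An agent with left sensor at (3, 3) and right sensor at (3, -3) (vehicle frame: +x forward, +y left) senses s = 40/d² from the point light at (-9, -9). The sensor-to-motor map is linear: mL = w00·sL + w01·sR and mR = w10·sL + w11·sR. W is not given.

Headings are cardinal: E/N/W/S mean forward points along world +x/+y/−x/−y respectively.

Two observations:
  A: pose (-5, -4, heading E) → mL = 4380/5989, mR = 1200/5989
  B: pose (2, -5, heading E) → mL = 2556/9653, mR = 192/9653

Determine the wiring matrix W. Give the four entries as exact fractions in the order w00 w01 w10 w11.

1 1/2 -1/2 1/2

obs A: pose=(-5,-4,E) → sL=40/113, sR=40/53, mL=4380/5989, mR=1200/5989
obs B: pose=(2,-5,E) → sL=8/49, sR=40/197, mL=2556/9653, mR=192/9653
sensor matrix S = [[40/113, 40/53], [8/49, 40/197]]; det S = -2968320/57811817
solve [mL_A; mL_B] = S·[w00; w01] and [mR_A; mR_B] = S·[w10; w11]:
  w00 = 1, w01 = 1/2, w10 = -1/2, w11 = 1/2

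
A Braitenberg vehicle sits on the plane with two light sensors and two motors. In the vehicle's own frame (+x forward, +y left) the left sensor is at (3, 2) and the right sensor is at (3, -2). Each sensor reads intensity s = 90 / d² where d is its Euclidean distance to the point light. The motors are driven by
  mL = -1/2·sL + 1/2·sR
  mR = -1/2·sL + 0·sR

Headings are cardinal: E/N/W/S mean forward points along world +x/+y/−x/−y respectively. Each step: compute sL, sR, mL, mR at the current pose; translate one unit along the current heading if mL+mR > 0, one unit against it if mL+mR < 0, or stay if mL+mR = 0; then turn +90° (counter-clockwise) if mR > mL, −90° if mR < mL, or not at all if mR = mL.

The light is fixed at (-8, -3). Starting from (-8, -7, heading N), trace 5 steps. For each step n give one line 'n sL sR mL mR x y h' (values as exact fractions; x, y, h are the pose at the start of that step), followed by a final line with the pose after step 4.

n=0: pose=(-8,-7,N); sL=18, sR=18; mL=0, mR=-9; mL+mR=-9 → advance -1; mR−mL=-9 → turn -1·90°
n=1: pose=(-8,-8,E); sL=5, sR=45/29; mL=-50/29, mR=-5/2; mL+mR=-245/58 → advance -1; mR−mL=-45/58 → turn -1·90°
n=2: pose=(-9,-8,S); sL=18/13, sR=90/73; mL=-72/949, mR=-9/13; mL+mR=-729/949 → advance -1; mR−mL=-45/73 → turn -1·90°
n=3: pose=(-9,-7,W); sL=45/26, sR=9/2; mL=18/13, mR=-45/52; mL+mR=27/52 → advance +1; mR−mL=-9/4 → turn -1·90°
n=4: pose=(-10,-7,N); sL=90/17, sR=90; mL=720/17, mR=-45/17; mL+mR=675/17 → advance +1; mR−mL=-45 → turn -1·90°

0 18 18 0 -9 -8 -7 N
1 5 45/29 -50/29 -5/2 -8 -8 E
2 18/13 90/73 -72/949 -9/13 -9 -8 S
3 45/26 9/2 18/13 -45/52 -9 -7 W
4 90/17 90 720/17 -45/17 -10 -7 N
final -10 -6 E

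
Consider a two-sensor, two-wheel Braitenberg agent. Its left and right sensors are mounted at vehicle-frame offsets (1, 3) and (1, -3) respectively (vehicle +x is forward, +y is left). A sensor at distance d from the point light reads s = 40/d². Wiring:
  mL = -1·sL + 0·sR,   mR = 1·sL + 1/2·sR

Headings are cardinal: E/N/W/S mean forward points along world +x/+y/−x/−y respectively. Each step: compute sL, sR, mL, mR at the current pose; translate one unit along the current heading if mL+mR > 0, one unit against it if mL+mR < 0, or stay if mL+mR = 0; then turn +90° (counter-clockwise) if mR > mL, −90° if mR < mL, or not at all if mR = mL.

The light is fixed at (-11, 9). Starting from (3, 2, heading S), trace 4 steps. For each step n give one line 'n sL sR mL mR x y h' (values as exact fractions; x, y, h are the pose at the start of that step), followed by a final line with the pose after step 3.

0 40/353 8/37 -40/353 2892/13061 3 2 S
1 4/25 20/173 -4/25 942/4325 3 1 E
2 40/193 40/373 -40/193 18780/71989 4 1 N
3 5/37 10/53 -5/37 450/1961 4 2 W
final 3 2 S

n=0: pose=(3,2,S); sL=40/353, sR=8/37; mL=-40/353, mR=2892/13061; mL+mR=4/37 → advance +1; mR−mL=4372/13061 → turn +1·90°
n=1: pose=(3,1,E); sL=4/25, sR=20/173; mL=-4/25, mR=942/4325; mL+mR=10/173 → advance +1; mR−mL=1634/4325 → turn +1·90°
n=2: pose=(4,1,N); sL=40/193, sR=40/373; mL=-40/193, mR=18780/71989; mL+mR=20/373 → advance +1; mR−mL=33700/71989 → turn +1·90°
n=3: pose=(4,2,W); sL=5/37, sR=10/53; mL=-5/37, mR=450/1961; mL+mR=5/53 → advance +1; mR−mL=715/1961 → turn +1·90°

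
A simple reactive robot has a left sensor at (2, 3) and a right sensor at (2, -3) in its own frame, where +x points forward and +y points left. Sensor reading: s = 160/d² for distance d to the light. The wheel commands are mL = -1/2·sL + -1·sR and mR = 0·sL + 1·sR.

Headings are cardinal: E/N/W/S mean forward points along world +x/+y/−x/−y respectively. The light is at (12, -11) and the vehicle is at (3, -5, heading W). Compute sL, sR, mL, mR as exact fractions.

16/13 80/101 -1848/1313 80/101

left sensor world pos  = (1, -8); dL² = 130
right sensor world pos = (1, -2); dR² = 202
sL = 160/130 = 16/13
sR = 160/202 = 80/101
mL = -1/2·sL + -1·sR = -1848/1313
mR = 0·sL + 1·sR = 80/101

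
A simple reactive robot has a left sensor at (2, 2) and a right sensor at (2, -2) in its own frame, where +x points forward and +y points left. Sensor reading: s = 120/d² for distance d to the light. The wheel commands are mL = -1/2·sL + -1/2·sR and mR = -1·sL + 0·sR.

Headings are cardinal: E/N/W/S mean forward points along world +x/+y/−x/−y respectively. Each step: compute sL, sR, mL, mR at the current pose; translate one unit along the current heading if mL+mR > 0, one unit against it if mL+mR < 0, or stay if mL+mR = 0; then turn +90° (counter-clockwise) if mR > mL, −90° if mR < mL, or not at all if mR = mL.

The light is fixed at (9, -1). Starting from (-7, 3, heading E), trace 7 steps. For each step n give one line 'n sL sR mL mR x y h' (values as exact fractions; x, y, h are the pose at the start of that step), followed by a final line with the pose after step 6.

n=0: pose=(-7,3,E); sL=15/29, sR=3/5; mL=-81/145, mR=-15/29; mL+mR=-156/145 → advance -1; mR−mL=6/145 → turn +1·90°
n=1: pose=(-8,3,N); sL=120/397, sR=40/87; mL=-13160/34539, mR=-120/397; mL+mR=-23600/34539 → advance -1; mR−mL=2720/34539 → turn +1·90°
n=2: pose=(-8,2,W); sL=60/181, sR=60/193; mL=-11220/34933, mR=-60/181; mL+mR=-22800/34933 → advance -1; mR−mL=-360/34933 → turn -1·90°
n=3: pose=(-7,2,N); sL=120/349, sR=120/221; mL=-34200/77129, mR=-120/349; mL+mR=-60720/77129 → advance -1; mR−mL=7680/77129 → turn +1·90°
n=4: pose=(-7,1,W); sL=10/27, sR=6/17; mL=-166/459, mR=-10/27; mL+mR=-112/153 → advance -1; mR−mL=-4/459 → turn -1·90°
n=5: pose=(-6,1,N); sL=24/61, sR=24/37; mL=-1176/2257, mR=-24/61; mL+mR=-2064/2257 → advance -1; mR−mL=288/2257 → turn +1·90°
n=6: pose=(-6,0,W); sL=12/29, sR=60/149; mL=-1764/4321, mR=-12/29; mL+mR=-3552/4321 → advance -1; mR−mL=-24/4321 → turn -1·90°

0 15/29 3/5 -81/145 -15/29 -7 3 E
1 120/397 40/87 -13160/34539 -120/397 -8 3 N
2 60/181 60/193 -11220/34933 -60/181 -8 2 W
3 120/349 120/221 -34200/77129 -120/349 -7 2 N
4 10/27 6/17 -166/459 -10/27 -7 1 W
5 24/61 24/37 -1176/2257 -24/61 -6 1 N
6 12/29 60/149 -1764/4321 -12/29 -6 0 W
final -5 0 N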